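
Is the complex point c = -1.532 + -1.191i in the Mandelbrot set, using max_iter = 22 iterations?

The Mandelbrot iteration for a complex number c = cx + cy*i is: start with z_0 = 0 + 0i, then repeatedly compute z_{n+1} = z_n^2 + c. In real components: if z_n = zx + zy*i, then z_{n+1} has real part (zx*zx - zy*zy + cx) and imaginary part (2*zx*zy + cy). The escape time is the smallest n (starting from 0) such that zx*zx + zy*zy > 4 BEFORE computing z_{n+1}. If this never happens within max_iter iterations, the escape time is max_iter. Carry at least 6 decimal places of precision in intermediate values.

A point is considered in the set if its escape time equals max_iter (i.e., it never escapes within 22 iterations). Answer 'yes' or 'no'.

Answer: no

Derivation:
z_0 = 0 + 0i, c = -1.5320 + -1.1910i
Iter 1: z = -1.5320 + -1.1910i, |z|^2 = 3.7655
Iter 2: z = -0.6035 + 2.4582i, |z|^2 = 6.4070
Escaped at iteration 2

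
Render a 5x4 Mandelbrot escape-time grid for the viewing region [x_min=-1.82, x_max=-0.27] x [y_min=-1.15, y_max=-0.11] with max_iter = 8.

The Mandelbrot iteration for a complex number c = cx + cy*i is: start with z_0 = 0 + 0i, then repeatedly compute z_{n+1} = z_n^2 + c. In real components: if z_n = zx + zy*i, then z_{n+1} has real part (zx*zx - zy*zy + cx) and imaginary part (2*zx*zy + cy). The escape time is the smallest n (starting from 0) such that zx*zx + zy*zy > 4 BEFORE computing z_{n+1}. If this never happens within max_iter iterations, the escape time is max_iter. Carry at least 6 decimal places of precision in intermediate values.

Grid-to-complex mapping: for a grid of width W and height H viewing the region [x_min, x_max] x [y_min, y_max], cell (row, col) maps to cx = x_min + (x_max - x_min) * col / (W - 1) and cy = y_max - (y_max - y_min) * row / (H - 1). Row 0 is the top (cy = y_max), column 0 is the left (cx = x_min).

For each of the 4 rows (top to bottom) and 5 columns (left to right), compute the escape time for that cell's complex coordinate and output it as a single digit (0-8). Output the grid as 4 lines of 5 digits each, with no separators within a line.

(row=0, col=0): c = -1.8200 + -0.1100i → escape time 4
(row=0, col=1): c = -1.4325 + -0.1100i → escape time 8
(row=0, col=2): c = -1.0450 + -0.1100i → escape time 8
(row=0, col=3): c = -0.6575 + -0.1100i → escape time 8
(row=0, col=4): c = -0.2700 + -0.1100i → escape time 8
(row=1, col=0): c = -1.8200 + -0.4567i → escape time 3
(row=1, col=1): c = -1.4325 + -0.4567i → escape time 3
(row=1, col=2): c = -1.0450 + -0.4567i → escape time 5
(row=1, col=3): c = -0.6575 + -0.4567i → escape time 8
(row=1, col=4): c = -0.2700 + -0.4567i → escape time 8
(row=2, col=0): c = -1.8200 + -0.8033i → escape time 2
(row=2, col=1): c = -1.4325 + -0.8033i → escape time 3
(row=2, col=2): c = -1.0450 + -0.8033i → escape time 3
(row=2, col=3): c = -0.6575 + -0.8033i → escape time 4
(row=2, col=4): c = -0.2700 + -0.8033i → escape time 8
(row=3, col=0): c = -1.8200 + -1.1500i → escape time 1
(row=3, col=1): c = -1.4325 + -1.1500i → escape time 2
(row=3, col=2): c = -1.0450 + -1.1500i → escape time 3
(row=3, col=3): c = -0.6575 + -1.1500i → escape time 3
(row=3, col=4): c = -0.2700 + -1.1500i → escape time 4

Answer: 48888
33588
23348
12334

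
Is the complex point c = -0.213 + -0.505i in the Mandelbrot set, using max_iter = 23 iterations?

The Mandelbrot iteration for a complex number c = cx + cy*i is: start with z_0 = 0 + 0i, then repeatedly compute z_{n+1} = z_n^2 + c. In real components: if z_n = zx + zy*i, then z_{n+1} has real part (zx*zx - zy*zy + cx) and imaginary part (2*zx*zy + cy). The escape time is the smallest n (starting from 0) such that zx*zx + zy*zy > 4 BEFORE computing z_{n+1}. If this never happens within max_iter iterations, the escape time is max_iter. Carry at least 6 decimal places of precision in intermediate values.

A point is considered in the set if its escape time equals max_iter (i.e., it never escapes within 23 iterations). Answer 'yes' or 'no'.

Answer: yes

Derivation:
z_0 = 0 + 0i, c = -0.2130 + -0.5050i
Iter 1: z = -0.2130 + -0.5050i, |z|^2 = 0.3004
Iter 2: z = -0.4227 + -0.2899i, |z|^2 = 0.2627
Iter 3: z = -0.1184 + -0.2600i, |z|^2 = 0.0816
Iter 4: z = -0.2666 + -0.4434i, |z|^2 = 0.2677
Iter 5: z = -0.3386 + -0.2686i, |z|^2 = 0.1868
Iter 6: z = -0.1705 + -0.3231i, |z|^2 = 0.1335
Iter 7: z = -0.2883 + -0.3948i, |z|^2 = 0.2390
Iter 8: z = -0.2857 + -0.2773i, |z|^2 = 0.1586
Iter 9: z = -0.2083 + -0.3465i, |z|^2 = 0.1634
Iter 10: z = -0.2897 + -0.3607i, |z|^2 = 0.2140
Iter 11: z = -0.2592 + -0.2960i, |z|^2 = 0.1548
Iter 12: z = -0.2335 + -0.3516i, |z|^2 = 0.1781
Iter 13: z = -0.2821 + -0.3408i, |z|^2 = 0.1957
Iter 14: z = -0.2496 + -0.3127i, |z|^2 = 0.1601
Iter 15: z = -0.2485 + -0.3489i, |z|^2 = 0.1835
Iter 16: z = -0.2730 + -0.3316i, |z|^2 = 0.1845
Iter 17: z = -0.2484 + -0.3240i, |z|^2 = 0.1667
Iter 18: z = -0.2562 + -0.3440i, |z|^2 = 0.1840
Iter 19: z = -0.2657 + -0.3287i, |z|^2 = 0.1786
Iter 20: z = -0.2504 + -0.3303i, |z|^2 = 0.1718
Iter 21: z = -0.2594 + -0.3395i, |z|^2 = 0.1826
Iter 22: z = -0.2610 + -0.3288i, |z|^2 = 0.1763
Did not escape in 23 iterations → in set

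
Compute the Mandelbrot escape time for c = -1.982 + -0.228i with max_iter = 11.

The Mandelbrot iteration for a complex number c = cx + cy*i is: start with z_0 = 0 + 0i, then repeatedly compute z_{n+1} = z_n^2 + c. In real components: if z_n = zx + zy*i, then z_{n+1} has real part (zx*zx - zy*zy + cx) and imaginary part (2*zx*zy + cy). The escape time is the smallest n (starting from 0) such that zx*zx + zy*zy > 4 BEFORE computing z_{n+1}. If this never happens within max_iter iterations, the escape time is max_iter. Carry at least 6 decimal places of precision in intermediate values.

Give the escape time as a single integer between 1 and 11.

Answer: 2

Derivation:
z_0 = 0 + 0i, c = -1.9820 + -0.2280i
Iter 1: z = -1.9820 + -0.2280i, |z|^2 = 3.9803
Iter 2: z = 1.8943 + 0.6758i, |z|^2 = 4.0452
Escaped at iteration 2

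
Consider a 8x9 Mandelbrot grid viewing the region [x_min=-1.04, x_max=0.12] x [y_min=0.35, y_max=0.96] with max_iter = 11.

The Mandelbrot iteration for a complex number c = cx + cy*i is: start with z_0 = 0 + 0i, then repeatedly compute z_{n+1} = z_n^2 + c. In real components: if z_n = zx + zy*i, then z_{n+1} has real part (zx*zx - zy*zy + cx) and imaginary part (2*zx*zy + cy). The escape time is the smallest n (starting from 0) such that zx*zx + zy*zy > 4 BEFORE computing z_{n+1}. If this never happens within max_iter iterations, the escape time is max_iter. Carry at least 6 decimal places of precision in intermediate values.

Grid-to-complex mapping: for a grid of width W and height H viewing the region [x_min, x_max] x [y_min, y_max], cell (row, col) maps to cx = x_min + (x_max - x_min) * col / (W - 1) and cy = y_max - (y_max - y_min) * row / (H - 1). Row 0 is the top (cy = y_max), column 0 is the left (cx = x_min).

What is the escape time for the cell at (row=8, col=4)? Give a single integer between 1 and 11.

z_0 = 0 + 0i, c = -0.3771 + 0.3500i
Iter 1: z = -0.3771 + 0.3500i, |z|^2 = 0.2647
Iter 2: z = -0.3574 + 0.0860i, |z|^2 = 0.1351
Iter 3: z = -0.2568 + 0.2885i, |z|^2 = 0.1492
Iter 4: z = -0.3944 + 0.2018i, |z|^2 = 0.1963
Iter 5: z = -0.2623 + 0.1908i, |z|^2 = 0.1052
Iter 6: z = -0.3448 + 0.2499i, |z|^2 = 0.1813
Iter 7: z = -0.3207 + 0.1777i, |z|^2 = 0.1345
Iter 8: z = -0.3058 + 0.2360i, |z|^2 = 0.1492
Iter 9: z = -0.3393 + 0.2056i, |z|^2 = 0.1574
Iter 10: z = -0.3043 + 0.2105i, |z|^2 = 0.1369

Answer: 11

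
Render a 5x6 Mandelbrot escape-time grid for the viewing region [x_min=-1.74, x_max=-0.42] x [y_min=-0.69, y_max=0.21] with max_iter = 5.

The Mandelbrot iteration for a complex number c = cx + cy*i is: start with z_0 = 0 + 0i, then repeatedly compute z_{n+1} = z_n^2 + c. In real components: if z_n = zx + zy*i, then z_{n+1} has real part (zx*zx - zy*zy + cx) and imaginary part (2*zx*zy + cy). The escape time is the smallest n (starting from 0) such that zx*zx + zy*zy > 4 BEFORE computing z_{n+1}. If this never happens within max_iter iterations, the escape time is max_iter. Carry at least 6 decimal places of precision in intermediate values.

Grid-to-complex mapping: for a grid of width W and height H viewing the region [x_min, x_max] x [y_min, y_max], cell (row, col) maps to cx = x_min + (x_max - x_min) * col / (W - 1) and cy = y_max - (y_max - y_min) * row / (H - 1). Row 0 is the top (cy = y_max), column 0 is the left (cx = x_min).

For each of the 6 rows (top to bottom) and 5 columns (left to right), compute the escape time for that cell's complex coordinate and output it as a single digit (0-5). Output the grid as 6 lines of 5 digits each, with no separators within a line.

Answer: 45555
55555
45555
45555
33555
33355

Derivation:
(row=0, col=0): c = -1.7400 + 0.2100i → escape time 4
(row=0, col=1): c = -1.4100 + 0.2100i → escape time 5
(row=0, col=2): c = -1.0800 + 0.2100i → escape time 5
(row=0, col=3): c = -0.7500 + 0.2100i → escape time 5
(row=0, col=4): c = -0.4200 + 0.2100i → escape time 5
(row=1, col=0): c = -1.7400 + 0.0300i → escape time 5
(row=1, col=1): c = -1.4100 + 0.0300i → escape time 5
(row=1, col=2): c = -1.0800 + 0.0300i → escape time 5
(row=1, col=3): c = -0.7500 + 0.0300i → escape time 5
(row=1, col=4): c = -0.4200 + 0.0300i → escape time 5
(row=2, col=0): c = -1.7400 + -0.1500i → escape time 4
(row=2, col=1): c = -1.4100 + -0.1500i → escape time 5
(row=2, col=2): c = -1.0800 + -0.1500i → escape time 5
(row=2, col=3): c = -0.7500 + -0.1500i → escape time 5
(row=2, col=4): c = -0.4200 + -0.1500i → escape time 5
(row=3, col=0): c = -1.7400 + -0.3300i → escape time 4
(row=3, col=1): c = -1.4100 + -0.3300i → escape time 5
(row=3, col=2): c = -1.0800 + -0.3300i → escape time 5
(row=3, col=3): c = -0.7500 + -0.3300i → escape time 5
(row=3, col=4): c = -0.4200 + -0.3300i → escape time 5
(row=4, col=0): c = -1.7400 + -0.5100i → escape time 3
(row=4, col=1): c = -1.4100 + -0.5100i → escape time 3
(row=4, col=2): c = -1.0800 + -0.5100i → escape time 5
(row=4, col=3): c = -0.7500 + -0.5100i → escape time 5
(row=4, col=4): c = -0.4200 + -0.5100i → escape time 5
(row=5, col=0): c = -1.7400 + -0.6900i → escape time 3
(row=5, col=1): c = -1.4100 + -0.6900i → escape time 3
(row=5, col=2): c = -1.0800 + -0.6900i → escape time 3
(row=5, col=3): c = -0.7500 + -0.6900i → escape time 5
(row=5, col=4): c = -0.4200 + -0.6900i → escape time 5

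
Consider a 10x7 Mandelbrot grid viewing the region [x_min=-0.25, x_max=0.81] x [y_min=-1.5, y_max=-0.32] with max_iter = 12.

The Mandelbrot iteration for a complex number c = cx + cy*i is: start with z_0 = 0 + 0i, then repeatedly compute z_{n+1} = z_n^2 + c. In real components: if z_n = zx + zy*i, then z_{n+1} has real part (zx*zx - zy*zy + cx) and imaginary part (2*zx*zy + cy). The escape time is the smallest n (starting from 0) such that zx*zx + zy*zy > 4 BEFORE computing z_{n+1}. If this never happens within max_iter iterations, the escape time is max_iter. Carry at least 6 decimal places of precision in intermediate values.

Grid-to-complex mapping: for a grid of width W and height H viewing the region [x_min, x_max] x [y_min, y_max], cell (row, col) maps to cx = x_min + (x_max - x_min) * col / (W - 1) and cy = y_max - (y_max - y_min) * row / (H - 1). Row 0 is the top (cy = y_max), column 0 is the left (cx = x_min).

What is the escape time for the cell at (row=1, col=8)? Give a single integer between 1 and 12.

z_0 = 0 + 0i, c = 0.6922 + -0.5167i
Iter 1: z = 0.6922 + -0.5167i, |z|^2 = 0.7461
Iter 2: z = 0.9044 + -1.2320i, |z|^2 = 2.3358
Iter 3: z = -0.0075 + -2.7452i, |z|^2 = 7.5360
Escaped at iteration 3

Answer: 3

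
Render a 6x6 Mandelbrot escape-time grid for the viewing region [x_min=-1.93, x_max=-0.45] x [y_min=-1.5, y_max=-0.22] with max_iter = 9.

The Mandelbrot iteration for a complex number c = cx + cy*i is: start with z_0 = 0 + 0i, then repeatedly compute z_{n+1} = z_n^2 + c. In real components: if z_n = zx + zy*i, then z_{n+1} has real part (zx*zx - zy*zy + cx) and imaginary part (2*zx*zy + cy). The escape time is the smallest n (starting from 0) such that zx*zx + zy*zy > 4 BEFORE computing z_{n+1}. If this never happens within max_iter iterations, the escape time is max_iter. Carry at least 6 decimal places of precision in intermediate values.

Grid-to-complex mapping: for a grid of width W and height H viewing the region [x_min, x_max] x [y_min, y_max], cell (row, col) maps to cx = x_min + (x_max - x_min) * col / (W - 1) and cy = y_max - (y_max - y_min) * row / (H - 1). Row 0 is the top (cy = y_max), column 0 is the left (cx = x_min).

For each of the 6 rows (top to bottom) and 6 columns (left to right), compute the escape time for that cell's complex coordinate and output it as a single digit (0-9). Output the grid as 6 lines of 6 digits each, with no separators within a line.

(row=0, col=0): c = -1.9300 + -0.2200i → escape time 3
(row=0, col=1): c = -1.6340 + -0.2200i → escape time 4
(row=0, col=2): c = -1.3380 + -0.2200i → escape time 7
(row=0, col=3): c = -1.0420 + -0.2200i → escape time 9
(row=0, col=4): c = -0.7460 + -0.2200i → escape time 9
(row=0, col=5): c = -0.4500 + -0.2200i → escape time 9
(row=1, col=0): c = -1.9300 + -0.4760i → escape time 2
(row=1, col=1): c = -1.6340 + -0.4760i → escape time 3
(row=1, col=2): c = -1.3380 + -0.4760i → escape time 4
(row=1, col=3): c = -1.0420 + -0.4760i → escape time 5
(row=1, col=4): c = -0.7460 + -0.4760i → escape time 7
(row=1, col=5): c = -0.4500 + -0.4760i → escape time 9
(row=2, col=0): c = -1.9300 + -0.7320i → escape time 1
(row=2, col=1): c = -1.6340 + -0.7320i → escape time 3
(row=2, col=2): c = -1.3380 + -0.7320i → escape time 3
(row=2, col=3): c = -1.0420 + -0.7320i → escape time 3
(row=2, col=4): c = -0.7460 + -0.7320i → escape time 4
(row=2, col=5): c = -0.4500 + -0.7320i → escape time 7
(row=3, col=0): c = -1.9300 + -0.9880i → escape time 1
(row=3, col=1): c = -1.6340 + -0.9880i → escape time 2
(row=3, col=2): c = -1.3380 + -0.9880i → escape time 3
(row=3, col=3): c = -1.0420 + -0.9880i → escape time 3
(row=3, col=4): c = -0.7460 + -0.9880i → escape time 3
(row=3, col=5): c = -0.4500 + -0.9880i → escape time 4
(row=4, col=0): c = -1.9300 + -1.2440i → escape time 1
(row=4, col=1): c = -1.6340 + -1.2440i → escape time 1
(row=4, col=2): c = -1.3380 + -1.2440i → escape time 2
(row=4, col=3): c = -1.0420 + -1.2440i → escape time 2
(row=4, col=4): c = -0.7460 + -1.2440i → escape time 3
(row=4, col=5): c = -0.4500 + -1.2440i → escape time 3
(row=5, col=0): c = -1.9300 + -1.5000i → escape time 1
(row=5, col=1): c = -1.6340 + -1.5000i → escape time 1
(row=5, col=2): c = -1.3380 + -1.5000i → escape time 1
(row=5, col=3): c = -1.0420 + -1.5000i → escape time 2
(row=5, col=4): c = -0.7460 + -1.5000i → escape time 2
(row=5, col=5): c = -0.4500 + -1.5000i → escape time 2

Answer: 347999
234579
133347
123334
112233
111222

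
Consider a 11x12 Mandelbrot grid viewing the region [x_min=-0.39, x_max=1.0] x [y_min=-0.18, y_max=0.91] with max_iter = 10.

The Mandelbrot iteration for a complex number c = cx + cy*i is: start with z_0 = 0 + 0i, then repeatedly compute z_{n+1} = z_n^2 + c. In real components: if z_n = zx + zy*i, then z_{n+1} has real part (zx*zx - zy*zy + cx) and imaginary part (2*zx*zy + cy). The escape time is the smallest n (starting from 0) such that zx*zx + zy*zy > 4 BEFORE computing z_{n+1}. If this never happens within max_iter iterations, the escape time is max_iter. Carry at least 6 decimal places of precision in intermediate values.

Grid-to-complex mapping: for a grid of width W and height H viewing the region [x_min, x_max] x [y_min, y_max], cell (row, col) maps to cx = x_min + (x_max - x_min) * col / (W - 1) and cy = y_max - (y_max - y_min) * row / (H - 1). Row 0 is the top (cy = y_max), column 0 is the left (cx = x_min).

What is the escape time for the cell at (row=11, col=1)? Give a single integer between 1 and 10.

z_0 = 0 + 0i, c = -0.2510 + -0.1800i
Iter 1: z = -0.2510 + -0.1800i, |z|^2 = 0.0954
Iter 2: z = -0.2204 + -0.0896i, |z|^2 = 0.0566
Iter 3: z = -0.2105 + -0.1405i, |z|^2 = 0.0640
Iter 4: z = -0.2264 + -0.1209i, |z|^2 = 0.0659
Iter 5: z = -0.2143 + -0.1253i, |z|^2 = 0.0616
Iter 6: z = -0.2208 + -0.1263i, |z|^2 = 0.0647
Iter 7: z = -0.2182 + -0.1242i, |z|^2 = 0.0631
Iter 8: z = -0.2188 + -0.1258i, |z|^2 = 0.0637
Iter 9: z = -0.2189 + -0.1250i, |z|^2 = 0.0635

Answer: 10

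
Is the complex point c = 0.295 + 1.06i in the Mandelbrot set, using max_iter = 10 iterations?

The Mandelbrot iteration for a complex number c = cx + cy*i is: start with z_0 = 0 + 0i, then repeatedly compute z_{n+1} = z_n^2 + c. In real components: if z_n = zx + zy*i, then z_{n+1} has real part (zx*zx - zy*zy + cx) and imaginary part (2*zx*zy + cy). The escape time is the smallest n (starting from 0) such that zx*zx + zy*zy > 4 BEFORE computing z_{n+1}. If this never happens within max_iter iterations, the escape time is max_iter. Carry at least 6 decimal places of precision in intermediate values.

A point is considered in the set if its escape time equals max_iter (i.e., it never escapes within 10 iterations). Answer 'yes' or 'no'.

z_0 = 0 + 0i, c = 0.2950 + 1.0600i
Iter 1: z = 0.2950 + 1.0600i, |z|^2 = 1.2106
Iter 2: z = -0.7416 + 1.6854i, |z|^2 = 3.3905
Iter 3: z = -1.9956 + -1.4397i, |z|^2 = 6.0553
Escaped at iteration 3

Answer: no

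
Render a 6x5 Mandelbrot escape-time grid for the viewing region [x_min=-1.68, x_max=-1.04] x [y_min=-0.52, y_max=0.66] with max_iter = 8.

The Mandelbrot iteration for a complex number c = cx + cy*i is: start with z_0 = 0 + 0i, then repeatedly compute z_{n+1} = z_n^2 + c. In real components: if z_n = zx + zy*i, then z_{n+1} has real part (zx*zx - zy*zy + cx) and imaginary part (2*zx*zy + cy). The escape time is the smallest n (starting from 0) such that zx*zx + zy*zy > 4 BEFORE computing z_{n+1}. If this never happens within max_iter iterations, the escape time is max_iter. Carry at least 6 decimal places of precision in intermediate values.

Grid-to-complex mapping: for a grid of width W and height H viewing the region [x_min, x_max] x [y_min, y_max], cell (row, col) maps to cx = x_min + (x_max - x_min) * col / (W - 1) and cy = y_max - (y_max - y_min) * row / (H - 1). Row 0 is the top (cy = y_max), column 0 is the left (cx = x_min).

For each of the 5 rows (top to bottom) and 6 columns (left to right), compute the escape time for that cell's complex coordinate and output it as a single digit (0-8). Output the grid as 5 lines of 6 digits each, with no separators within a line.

Answer: 333334
445888
678888
455788
333455

Derivation:
(row=0, col=0): c = -1.6800 + 0.6600i → escape time 3
(row=0, col=1): c = -1.5520 + 0.6600i → escape time 3
(row=0, col=2): c = -1.4240 + 0.6600i → escape time 3
(row=0, col=3): c = -1.2960 + 0.6600i → escape time 3
(row=0, col=4): c = -1.1680 + 0.6600i → escape time 3
(row=0, col=5): c = -1.0400 + 0.6600i → escape time 4
(row=1, col=0): c = -1.6800 + 0.3650i → escape time 4
(row=1, col=1): c = -1.5520 + 0.3650i → escape time 4
(row=1, col=2): c = -1.4240 + 0.3650i → escape time 5
(row=1, col=3): c = -1.2960 + 0.3650i → escape time 8
(row=1, col=4): c = -1.1680 + 0.3650i → escape time 8
(row=1, col=5): c = -1.0400 + 0.3650i → escape time 8
(row=2, col=0): c = -1.6800 + 0.0700i → escape time 6
(row=2, col=1): c = -1.5520 + 0.0700i → escape time 7
(row=2, col=2): c = -1.4240 + 0.0700i → escape time 8
(row=2, col=3): c = -1.2960 + 0.0700i → escape time 8
(row=2, col=4): c = -1.1680 + 0.0700i → escape time 8
(row=2, col=5): c = -1.0400 + 0.0700i → escape time 8
(row=3, col=0): c = -1.6800 + -0.2250i → escape time 4
(row=3, col=1): c = -1.5520 + -0.2250i → escape time 5
(row=3, col=2): c = -1.4240 + -0.2250i → escape time 5
(row=3, col=3): c = -1.2960 + -0.2250i → escape time 7
(row=3, col=4): c = -1.1680 + -0.2250i → escape time 8
(row=3, col=5): c = -1.0400 + -0.2250i → escape time 8
(row=4, col=0): c = -1.6800 + -0.5200i → escape time 3
(row=4, col=1): c = -1.5520 + -0.5200i → escape time 3
(row=4, col=2): c = -1.4240 + -0.5200i → escape time 3
(row=4, col=3): c = -1.2960 + -0.5200i → escape time 4
(row=4, col=4): c = -1.1680 + -0.5200i → escape time 5
(row=4, col=5): c = -1.0400 + -0.5200i → escape time 5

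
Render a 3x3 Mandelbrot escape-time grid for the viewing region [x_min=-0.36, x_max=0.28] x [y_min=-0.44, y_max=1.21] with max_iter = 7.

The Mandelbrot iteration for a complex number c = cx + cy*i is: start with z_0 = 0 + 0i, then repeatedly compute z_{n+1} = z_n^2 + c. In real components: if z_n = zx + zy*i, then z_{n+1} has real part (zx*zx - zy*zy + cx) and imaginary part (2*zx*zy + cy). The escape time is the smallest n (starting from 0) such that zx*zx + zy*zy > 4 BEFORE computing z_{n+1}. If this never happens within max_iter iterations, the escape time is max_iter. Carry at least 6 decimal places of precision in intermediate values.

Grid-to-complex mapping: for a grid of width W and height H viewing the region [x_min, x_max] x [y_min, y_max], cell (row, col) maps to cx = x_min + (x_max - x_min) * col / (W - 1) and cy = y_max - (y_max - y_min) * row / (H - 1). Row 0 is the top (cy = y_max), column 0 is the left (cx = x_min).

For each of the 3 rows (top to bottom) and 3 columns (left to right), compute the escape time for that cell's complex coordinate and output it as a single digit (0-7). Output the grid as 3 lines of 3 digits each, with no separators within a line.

(row=0, col=0): c = -0.3600 + 1.2100i → escape time 3
(row=0, col=1): c = -0.0400 + 1.2100i → escape time 3
(row=0, col=2): c = 0.2800 + 1.2100i → escape time 2
(row=1, col=0): c = -0.3600 + 0.3850i → escape time 7
(row=1, col=1): c = -0.0400 + 0.3850i → escape time 7
(row=1, col=2): c = 0.2800 + 0.3850i → escape time 7
(row=2, col=0): c = -0.3600 + -0.4400i → escape time 7
(row=2, col=1): c = -0.0400 + -0.4400i → escape time 7
(row=2, col=2): c = 0.2800 + -0.4400i → escape time 7

Answer: 332
777
777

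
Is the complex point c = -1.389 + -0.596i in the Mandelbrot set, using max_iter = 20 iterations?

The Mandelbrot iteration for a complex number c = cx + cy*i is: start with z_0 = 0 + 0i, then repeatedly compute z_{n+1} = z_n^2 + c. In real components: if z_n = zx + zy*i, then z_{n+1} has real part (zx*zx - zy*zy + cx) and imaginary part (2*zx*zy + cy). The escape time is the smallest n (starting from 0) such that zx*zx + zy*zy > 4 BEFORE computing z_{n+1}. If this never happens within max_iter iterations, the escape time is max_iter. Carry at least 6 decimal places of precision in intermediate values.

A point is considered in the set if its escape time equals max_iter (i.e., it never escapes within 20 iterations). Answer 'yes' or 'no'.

Answer: no

Derivation:
z_0 = 0 + 0i, c = -1.3890 + -0.5960i
Iter 1: z = -1.3890 + -0.5960i, |z|^2 = 2.2845
Iter 2: z = 0.1851 + 1.0597i, |z|^2 = 1.1572
Iter 3: z = -2.4777 + -0.2037i, |z|^2 = 6.1804
Escaped at iteration 3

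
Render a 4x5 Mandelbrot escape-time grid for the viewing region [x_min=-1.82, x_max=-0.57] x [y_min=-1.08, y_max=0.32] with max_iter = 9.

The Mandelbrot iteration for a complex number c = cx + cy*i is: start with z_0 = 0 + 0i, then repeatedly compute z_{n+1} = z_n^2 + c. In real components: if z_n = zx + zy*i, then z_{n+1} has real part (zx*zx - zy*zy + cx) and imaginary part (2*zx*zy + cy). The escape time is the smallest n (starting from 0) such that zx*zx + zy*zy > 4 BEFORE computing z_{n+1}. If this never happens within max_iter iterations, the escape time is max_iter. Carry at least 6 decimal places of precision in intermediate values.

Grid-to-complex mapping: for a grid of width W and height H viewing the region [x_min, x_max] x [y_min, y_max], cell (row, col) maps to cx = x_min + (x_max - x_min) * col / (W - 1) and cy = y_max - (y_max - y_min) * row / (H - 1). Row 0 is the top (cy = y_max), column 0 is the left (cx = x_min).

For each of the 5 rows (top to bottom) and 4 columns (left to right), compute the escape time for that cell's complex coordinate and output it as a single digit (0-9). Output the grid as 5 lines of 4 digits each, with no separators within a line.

(row=0, col=0): c = -1.8200 + 0.3200i → escape time 3
(row=0, col=1): c = -1.4033 + 0.3200i → escape time 5
(row=0, col=2): c = -0.9867 + 0.3200i → escape time 9
(row=0, col=3): c = -0.5700 + 0.3200i → escape time 9
(row=1, col=0): c = -1.8200 + -0.0300i → escape time 7
(row=1, col=1): c = -1.4033 + -0.0300i → escape time 9
(row=1, col=2): c = -0.9867 + -0.0300i → escape time 9
(row=1, col=3): c = -0.5700 + -0.0300i → escape time 9
(row=2, col=0): c = -1.8200 + -0.3800i → escape time 3
(row=2, col=1): c = -1.4033 + -0.3800i → escape time 5
(row=2, col=2): c = -0.9867 + -0.3800i → escape time 8
(row=2, col=3): c = -0.5700 + -0.3800i → escape time 9
(row=3, col=0): c = -1.8200 + -0.7300i → escape time 2
(row=3, col=1): c = -1.4033 + -0.7300i → escape time 3
(row=3, col=2): c = -0.9867 + -0.7300i → escape time 4
(row=3, col=3): c = -0.5700 + -0.7300i → escape time 6
(row=4, col=0): c = -1.8200 + -1.0800i → escape time 1
(row=4, col=1): c = -1.4033 + -1.0800i → escape time 2
(row=4, col=2): c = -0.9867 + -1.0800i → escape time 3
(row=4, col=3): c = -0.5700 + -1.0800i → escape time 3

Answer: 3599
7999
3589
2346
1233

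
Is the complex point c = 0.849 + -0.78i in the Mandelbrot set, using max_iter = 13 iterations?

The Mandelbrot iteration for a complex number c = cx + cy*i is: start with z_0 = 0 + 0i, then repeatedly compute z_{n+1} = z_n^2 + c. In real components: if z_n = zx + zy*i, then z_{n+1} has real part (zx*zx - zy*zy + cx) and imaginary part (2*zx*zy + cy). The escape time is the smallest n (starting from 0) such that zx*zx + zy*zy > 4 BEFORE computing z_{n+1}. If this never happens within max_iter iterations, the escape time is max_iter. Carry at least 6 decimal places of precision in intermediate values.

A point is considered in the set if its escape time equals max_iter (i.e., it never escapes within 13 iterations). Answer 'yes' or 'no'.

z_0 = 0 + 0i, c = 0.8490 + -0.7800i
Iter 1: z = 0.8490 + -0.7800i, |z|^2 = 1.3292
Iter 2: z = 0.9614 + -2.1044i, |z|^2 = 5.3530
Escaped at iteration 2

Answer: no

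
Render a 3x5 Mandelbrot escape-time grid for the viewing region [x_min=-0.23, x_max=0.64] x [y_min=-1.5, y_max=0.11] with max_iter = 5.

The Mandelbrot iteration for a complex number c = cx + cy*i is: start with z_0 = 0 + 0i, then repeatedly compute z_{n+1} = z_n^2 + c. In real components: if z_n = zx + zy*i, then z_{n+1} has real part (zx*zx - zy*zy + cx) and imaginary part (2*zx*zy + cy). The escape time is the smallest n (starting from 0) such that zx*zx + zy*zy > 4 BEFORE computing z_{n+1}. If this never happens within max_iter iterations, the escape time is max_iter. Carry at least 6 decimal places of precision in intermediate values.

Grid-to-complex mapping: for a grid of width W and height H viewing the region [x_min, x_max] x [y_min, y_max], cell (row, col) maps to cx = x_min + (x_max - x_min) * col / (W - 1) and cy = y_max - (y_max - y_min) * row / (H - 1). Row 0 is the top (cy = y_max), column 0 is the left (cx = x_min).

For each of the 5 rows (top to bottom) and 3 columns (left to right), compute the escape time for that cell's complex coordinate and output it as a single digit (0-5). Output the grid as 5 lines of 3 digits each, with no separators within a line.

Answer: 554
554
553
532
222

Derivation:
(row=0, col=0): c = -0.2300 + 0.1100i → escape time 5
(row=0, col=1): c = 0.2050 + 0.1100i → escape time 5
(row=0, col=2): c = 0.6400 + 0.1100i → escape time 4
(row=1, col=0): c = -0.2300 + -0.2925i → escape time 5
(row=1, col=1): c = 0.2050 + -0.2925i → escape time 5
(row=1, col=2): c = 0.6400 + -0.2925i → escape time 4
(row=2, col=0): c = -0.2300 + -0.6950i → escape time 5
(row=2, col=1): c = 0.2050 + -0.6950i → escape time 5
(row=2, col=2): c = 0.6400 + -0.6950i → escape time 3
(row=3, col=0): c = -0.2300 + -1.0975i → escape time 5
(row=3, col=1): c = 0.2050 + -1.0975i → escape time 3
(row=3, col=2): c = 0.6400 + -1.0975i → escape time 2
(row=4, col=0): c = -0.2300 + -1.5000i → escape time 2
(row=4, col=1): c = 0.2050 + -1.5000i → escape time 2
(row=4, col=2): c = 0.6400 + -1.5000i → escape time 2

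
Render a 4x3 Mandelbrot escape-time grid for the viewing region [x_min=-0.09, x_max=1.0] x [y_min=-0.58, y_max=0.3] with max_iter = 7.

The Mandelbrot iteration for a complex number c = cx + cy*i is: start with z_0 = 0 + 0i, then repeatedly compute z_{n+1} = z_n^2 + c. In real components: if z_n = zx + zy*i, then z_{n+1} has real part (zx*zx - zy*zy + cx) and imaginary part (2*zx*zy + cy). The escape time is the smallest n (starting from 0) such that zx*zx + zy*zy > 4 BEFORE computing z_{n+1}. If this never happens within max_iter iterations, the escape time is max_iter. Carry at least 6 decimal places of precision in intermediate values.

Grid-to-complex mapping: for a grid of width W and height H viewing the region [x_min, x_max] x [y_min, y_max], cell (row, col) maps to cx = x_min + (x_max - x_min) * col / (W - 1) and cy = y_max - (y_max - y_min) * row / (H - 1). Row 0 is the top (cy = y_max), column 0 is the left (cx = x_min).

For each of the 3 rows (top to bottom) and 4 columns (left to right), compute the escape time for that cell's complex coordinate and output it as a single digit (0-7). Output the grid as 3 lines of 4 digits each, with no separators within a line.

(row=0, col=0): c = -0.0900 + 0.3000i → escape time 7
(row=0, col=1): c = 0.2733 + 0.3000i → escape time 7
(row=0, col=2): c = 0.6367 + 0.3000i → escape time 4
(row=0, col=3): c = 1.0000 + 0.3000i → escape time 2
(row=1, col=0): c = -0.0900 + -0.1400i → escape time 7
(row=1, col=1): c = 0.2733 + -0.1400i → escape time 7
(row=1, col=2): c = 0.6367 + -0.1400i → escape time 4
(row=1, col=3): c = 1.0000 + -0.1400i → escape time 2
(row=2, col=0): c = -0.0900 + -0.5800i → escape time 7
(row=2, col=1): c = 0.2733 + -0.5800i → escape time 7
(row=2, col=2): c = 0.6367 + -0.5800i → escape time 3
(row=2, col=3): c = 1.0000 + -0.5800i → escape time 2

Answer: 7742
7742
7732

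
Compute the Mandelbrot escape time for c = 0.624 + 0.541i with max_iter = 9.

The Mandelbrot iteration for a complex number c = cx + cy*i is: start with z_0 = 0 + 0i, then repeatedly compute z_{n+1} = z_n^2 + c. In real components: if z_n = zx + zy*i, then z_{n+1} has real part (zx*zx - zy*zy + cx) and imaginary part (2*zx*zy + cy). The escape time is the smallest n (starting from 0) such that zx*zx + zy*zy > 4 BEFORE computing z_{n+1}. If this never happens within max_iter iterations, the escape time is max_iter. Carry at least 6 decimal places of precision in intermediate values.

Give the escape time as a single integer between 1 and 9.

z_0 = 0 + 0i, c = 0.6240 + 0.5410i
Iter 1: z = 0.6240 + 0.5410i, |z|^2 = 0.6821
Iter 2: z = 0.7207 + 1.2162i, |z|^2 = 1.9985
Iter 3: z = -0.3357 + 2.2940i, |z|^2 = 5.3750
Escaped at iteration 3

Answer: 3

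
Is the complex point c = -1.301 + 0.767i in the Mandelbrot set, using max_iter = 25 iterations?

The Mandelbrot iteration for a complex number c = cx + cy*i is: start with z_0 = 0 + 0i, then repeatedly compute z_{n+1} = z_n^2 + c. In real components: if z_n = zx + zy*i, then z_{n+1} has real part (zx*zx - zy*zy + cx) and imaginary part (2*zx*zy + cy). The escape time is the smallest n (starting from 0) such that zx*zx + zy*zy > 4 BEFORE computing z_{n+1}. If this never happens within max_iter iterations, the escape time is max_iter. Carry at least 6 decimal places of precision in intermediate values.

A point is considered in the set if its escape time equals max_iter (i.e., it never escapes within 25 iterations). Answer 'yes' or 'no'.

z_0 = 0 + 0i, c = -1.3010 + 0.7670i
Iter 1: z = -1.3010 + 0.7670i, |z|^2 = 2.2809
Iter 2: z = -0.1967 + -1.2287i, |z|^2 = 1.5485
Iter 3: z = -2.7721 + 1.2504i, |z|^2 = 9.2479
Escaped at iteration 3

Answer: no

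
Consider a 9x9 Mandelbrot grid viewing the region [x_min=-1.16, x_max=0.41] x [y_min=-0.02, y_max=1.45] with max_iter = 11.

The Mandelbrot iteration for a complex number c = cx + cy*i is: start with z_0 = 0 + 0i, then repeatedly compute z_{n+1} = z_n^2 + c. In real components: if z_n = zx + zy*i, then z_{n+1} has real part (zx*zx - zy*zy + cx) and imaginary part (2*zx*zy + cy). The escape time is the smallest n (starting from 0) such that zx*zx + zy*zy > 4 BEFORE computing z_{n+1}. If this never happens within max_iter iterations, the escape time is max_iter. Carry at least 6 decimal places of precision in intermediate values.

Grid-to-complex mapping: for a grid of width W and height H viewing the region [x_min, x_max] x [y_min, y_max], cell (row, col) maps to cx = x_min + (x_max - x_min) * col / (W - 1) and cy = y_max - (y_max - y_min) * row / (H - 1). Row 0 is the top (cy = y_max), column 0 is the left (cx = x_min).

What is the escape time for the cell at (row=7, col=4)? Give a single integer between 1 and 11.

Answer: 11

Derivation:
z_0 = 0 + 0i, c = -0.3750 + 0.1638i
Iter 1: z = -0.3750 + 0.1638i, |z|^2 = 0.1674
Iter 2: z = -0.2612 + 0.0409i, |z|^2 = 0.0699
Iter 3: z = -0.3085 + 0.1424i, |z|^2 = 0.1154
Iter 4: z = -0.3001 + 0.0759i, |z|^2 = 0.0958
Iter 5: z = -0.2907 + 0.1182i, |z|^2 = 0.0985
Iter 6: z = -0.3045 + 0.0950i, |z|^2 = 0.1017
Iter 7: z = -0.2913 + 0.1059i, |z|^2 = 0.0961
Iter 8: z = -0.3013 + 0.1021i, |z|^2 = 0.1012
Iter 9: z = -0.2946 + 0.1022i, |z|^2 = 0.0973
Iter 10: z = -0.2987 + 0.1035i, |z|^2 = 0.0999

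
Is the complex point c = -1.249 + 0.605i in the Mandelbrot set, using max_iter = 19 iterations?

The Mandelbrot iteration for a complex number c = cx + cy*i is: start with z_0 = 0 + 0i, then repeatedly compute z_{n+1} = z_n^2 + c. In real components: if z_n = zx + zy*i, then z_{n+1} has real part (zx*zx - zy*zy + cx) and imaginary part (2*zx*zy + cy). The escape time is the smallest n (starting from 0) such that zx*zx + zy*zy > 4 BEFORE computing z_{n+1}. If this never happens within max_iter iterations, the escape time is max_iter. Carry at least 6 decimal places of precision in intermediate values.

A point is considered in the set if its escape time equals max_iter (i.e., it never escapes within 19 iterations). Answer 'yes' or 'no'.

Answer: no

Derivation:
z_0 = 0 + 0i, c = -1.2490 + 0.6050i
Iter 1: z = -1.2490 + 0.6050i, |z|^2 = 1.9260
Iter 2: z = -0.0550 + -0.9063i, |z|^2 = 0.8244
Iter 3: z = -2.0673 + 0.7047i, |z|^2 = 4.7705
Escaped at iteration 3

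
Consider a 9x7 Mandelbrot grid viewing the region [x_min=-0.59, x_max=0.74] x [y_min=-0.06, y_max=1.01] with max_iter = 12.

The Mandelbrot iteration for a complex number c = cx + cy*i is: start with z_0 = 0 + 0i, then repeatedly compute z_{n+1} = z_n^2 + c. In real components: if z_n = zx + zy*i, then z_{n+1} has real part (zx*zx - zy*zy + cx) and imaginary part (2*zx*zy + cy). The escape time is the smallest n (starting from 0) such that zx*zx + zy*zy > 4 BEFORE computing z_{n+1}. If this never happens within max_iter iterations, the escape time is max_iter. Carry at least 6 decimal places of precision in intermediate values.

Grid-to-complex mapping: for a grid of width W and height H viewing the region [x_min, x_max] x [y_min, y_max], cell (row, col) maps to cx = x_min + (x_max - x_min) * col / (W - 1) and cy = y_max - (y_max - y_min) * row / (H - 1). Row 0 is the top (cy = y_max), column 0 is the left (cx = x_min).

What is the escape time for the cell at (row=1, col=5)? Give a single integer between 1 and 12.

Answer: 5

Derivation:
z_0 = 0 + 0i, c = 0.2413 + 0.8317i
Iter 1: z = 0.2413 + 0.8317i, |z|^2 = 0.7499
Iter 2: z = -0.3922 + 1.2329i, |z|^2 = 1.6740
Iter 3: z = -1.1251 + -0.1355i, |z|^2 = 1.2841
Iter 4: z = 1.4887 + 1.1366i, |z|^2 = 3.5079
Iter 5: z = 1.1656 + 4.2156i, |z|^2 = 19.1300
Escaped at iteration 5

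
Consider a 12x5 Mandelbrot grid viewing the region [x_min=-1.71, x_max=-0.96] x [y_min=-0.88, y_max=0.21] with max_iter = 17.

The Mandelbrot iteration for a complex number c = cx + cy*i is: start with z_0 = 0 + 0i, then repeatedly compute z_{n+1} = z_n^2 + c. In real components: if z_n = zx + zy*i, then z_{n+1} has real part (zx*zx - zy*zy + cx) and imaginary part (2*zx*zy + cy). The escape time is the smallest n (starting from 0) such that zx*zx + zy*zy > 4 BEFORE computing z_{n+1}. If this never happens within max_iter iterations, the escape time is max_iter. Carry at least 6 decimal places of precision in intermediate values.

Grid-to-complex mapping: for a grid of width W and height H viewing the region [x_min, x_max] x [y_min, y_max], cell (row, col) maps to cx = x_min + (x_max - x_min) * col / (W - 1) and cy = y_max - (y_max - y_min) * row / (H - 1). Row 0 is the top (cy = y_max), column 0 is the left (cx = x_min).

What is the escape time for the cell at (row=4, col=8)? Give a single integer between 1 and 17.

z_0 = 0 + 0i, c = -1.1645 + -0.8800i
Iter 1: z = -1.1645 + -0.8800i, |z|^2 = 2.1306
Iter 2: z = -0.5828 + 1.1696i, |z|^2 = 1.7076
Iter 3: z = -2.1929 + -2.2432i, |z|^2 = 9.8408
Escaped at iteration 3

Answer: 3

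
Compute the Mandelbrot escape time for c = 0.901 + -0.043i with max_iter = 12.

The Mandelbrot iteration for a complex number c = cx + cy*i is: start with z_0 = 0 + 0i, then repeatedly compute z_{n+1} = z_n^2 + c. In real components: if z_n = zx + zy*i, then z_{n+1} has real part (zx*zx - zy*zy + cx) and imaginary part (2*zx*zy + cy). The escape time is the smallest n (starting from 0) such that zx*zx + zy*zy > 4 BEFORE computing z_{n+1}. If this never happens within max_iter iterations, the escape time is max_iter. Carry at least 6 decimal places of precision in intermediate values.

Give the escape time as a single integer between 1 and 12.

Answer: 3

Derivation:
z_0 = 0 + 0i, c = 0.9010 + -0.0430i
Iter 1: z = 0.9010 + -0.0430i, |z|^2 = 0.8136
Iter 2: z = 1.7110 + -0.1205i, |z|^2 = 2.9419
Iter 3: z = 3.8138 + -0.4553i, |z|^2 = 14.7527
Escaped at iteration 3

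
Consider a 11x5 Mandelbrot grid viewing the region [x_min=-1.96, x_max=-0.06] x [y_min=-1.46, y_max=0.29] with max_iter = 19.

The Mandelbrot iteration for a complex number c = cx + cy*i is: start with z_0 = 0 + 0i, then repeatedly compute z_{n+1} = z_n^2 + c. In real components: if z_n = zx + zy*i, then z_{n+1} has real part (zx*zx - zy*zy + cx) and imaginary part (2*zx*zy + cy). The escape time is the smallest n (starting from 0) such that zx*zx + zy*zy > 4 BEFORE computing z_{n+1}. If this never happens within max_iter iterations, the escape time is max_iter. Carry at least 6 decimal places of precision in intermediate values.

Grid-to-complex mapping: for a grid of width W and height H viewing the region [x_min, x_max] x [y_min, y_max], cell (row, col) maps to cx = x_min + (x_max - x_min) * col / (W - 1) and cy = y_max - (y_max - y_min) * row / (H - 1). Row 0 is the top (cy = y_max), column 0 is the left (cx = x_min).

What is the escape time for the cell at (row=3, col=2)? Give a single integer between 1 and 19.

Answer: 2

Derivation:
z_0 = 0 + 0i, c = -1.5800 + -1.0225i
Iter 1: z = -1.5800 + -1.0225i, |z|^2 = 3.5419
Iter 2: z = -0.1291 + 2.2086i, |z|^2 = 4.8946
Escaped at iteration 2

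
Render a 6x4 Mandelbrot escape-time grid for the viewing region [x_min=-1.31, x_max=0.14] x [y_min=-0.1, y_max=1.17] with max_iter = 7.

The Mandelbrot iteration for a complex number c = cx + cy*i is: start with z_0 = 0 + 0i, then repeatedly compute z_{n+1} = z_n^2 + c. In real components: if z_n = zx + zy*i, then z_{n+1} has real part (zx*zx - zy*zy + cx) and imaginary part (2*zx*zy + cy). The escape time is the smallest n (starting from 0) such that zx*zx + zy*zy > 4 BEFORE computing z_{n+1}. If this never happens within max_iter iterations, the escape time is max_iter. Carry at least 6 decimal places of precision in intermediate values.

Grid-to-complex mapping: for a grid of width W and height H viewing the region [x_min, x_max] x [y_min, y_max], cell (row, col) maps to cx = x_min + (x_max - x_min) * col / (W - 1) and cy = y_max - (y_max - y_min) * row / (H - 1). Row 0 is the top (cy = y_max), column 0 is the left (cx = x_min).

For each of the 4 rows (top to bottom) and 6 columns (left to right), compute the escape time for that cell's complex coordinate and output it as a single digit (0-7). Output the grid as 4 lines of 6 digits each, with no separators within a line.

Answer: 233343
334676
777777
777777

Derivation:
(row=0, col=0): c = -1.3100 + 1.1700i → escape time 2
(row=0, col=1): c = -1.0200 + 1.1700i → escape time 3
(row=0, col=2): c = -0.7300 + 1.1700i → escape time 3
(row=0, col=3): c = -0.4400 + 1.1700i → escape time 3
(row=0, col=4): c = -0.1500 + 1.1700i → escape time 4
(row=0, col=5): c = 0.1400 + 1.1700i → escape time 3
(row=1, col=0): c = -1.3100 + 0.7467i → escape time 3
(row=1, col=1): c = -1.0200 + 0.7467i → escape time 3
(row=1, col=2): c = -0.7300 + 0.7467i → escape time 4
(row=1, col=3): c = -0.4400 + 0.7467i → escape time 6
(row=1, col=4): c = -0.1500 + 0.7467i → escape time 7
(row=1, col=5): c = 0.1400 + 0.7467i → escape time 6
(row=2, col=0): c = -1.3100 + 0.3233i → escape time 7
(row=2, col=1): c = -1.0200 + 0.3233i → escape time 7
(row=2, col=2): c = -0.7300 + 0.3233i → escape time 7
(row=2, col=3): c = -0.4400 + 0.3233i → escape time 7
(row=2, col=4): c = -0.1500 + 0.3233i → escape time 7
(row=2, col=5): c = 0.1400 + 0.3233i → escape time 7
(row=3, col=0): c = -1.3100 + -0.1000i → escape time 7
(row=3, col=1): c = -1.0200 + -0.1000i → escape time 7
(row=3, col=2): c = -0.7300 + -0.1000i → escape time 7
(row=3, col=3): c = -0.4400 + -0.1000i → escape time 7
(row=3, col=4): c = -0.1500 + -0.1000i → escape time 7
(row=3, col=5): c = 0.1400 + -0.1000i → escape time 7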